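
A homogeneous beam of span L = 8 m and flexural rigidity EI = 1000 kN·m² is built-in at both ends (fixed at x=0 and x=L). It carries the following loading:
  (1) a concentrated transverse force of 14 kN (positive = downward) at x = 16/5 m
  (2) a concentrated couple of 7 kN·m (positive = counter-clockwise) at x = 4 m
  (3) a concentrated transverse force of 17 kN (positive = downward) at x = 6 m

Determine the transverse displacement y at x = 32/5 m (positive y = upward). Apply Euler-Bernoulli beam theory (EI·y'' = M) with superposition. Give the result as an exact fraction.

Load 1 — point force P=14 kN at a=16/5 m (b=L-a=24/5):
  y_1 = -Pa²(L-x)²(3bL-(3b+a)(L-x))/(6L³EI)  [x>a] = -14·(16/5)²·(8-(32/5))²·(3·(24/5)·8-(3·(24/5)+(16/5))·(8-(32/5)))/(6·8³·1000) = -60928/5859375 m
Load 2 — applied couple M₀=7 kN·m at a=4 m (b=L-a=4):
  y_2 = (R_Ax³/6 - M_Ax²/2 - M₀(x-a)²/2)/EI  [x>a] with R_A=21/16, M_A=7/4 = ((21/16)·(32/5)³/6 - (7/4)·(32/5)²/2 - 7·((32/5)-4)²/2)/1000 = 21/15625 m
Load 3 — point force P=17 kN at a=6 m (b=L-a=2):
  y_3 = -Pa²(L-x)²(3bL-(3b+a)(L-x))/(6L³EI)  [x>a] = -17·6²·(8-(32/5))²·(3·2·8-(3·2+6)·(8-(32/5)))/(6·8³·1000) = -459/31250 m
Superposition: y = Σ y_i = -278231/11718750 m ≈ -0.023742 m

y(32/5) = -278231/11718750 m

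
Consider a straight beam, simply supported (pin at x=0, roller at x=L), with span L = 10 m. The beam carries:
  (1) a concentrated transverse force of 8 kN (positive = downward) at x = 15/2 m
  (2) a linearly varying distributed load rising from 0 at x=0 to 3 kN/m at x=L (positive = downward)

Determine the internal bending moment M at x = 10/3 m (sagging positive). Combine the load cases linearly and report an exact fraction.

M(10/3) = 580/27 kN·m

Load 1 — point force P=8 kN at a=15/2 m (b=L-a=5/2):
  M_1 = Pbx/L  [x≤a] = 8·(5/2)·(10/3)/10 = 20/3 kN·m
Load 2 — triangular load w₀=3 kN/m (0→w₀ over full span):
  M_2 = w₀Lx/6 - w₀x³/(6L) = 3·10·(10/3)/6 - 3·(10/3)³/(6·10) = 400/27 kN·m
Superposition: M = Σ M_i = 580/27 kN·m ≈ 21.481481 kN·m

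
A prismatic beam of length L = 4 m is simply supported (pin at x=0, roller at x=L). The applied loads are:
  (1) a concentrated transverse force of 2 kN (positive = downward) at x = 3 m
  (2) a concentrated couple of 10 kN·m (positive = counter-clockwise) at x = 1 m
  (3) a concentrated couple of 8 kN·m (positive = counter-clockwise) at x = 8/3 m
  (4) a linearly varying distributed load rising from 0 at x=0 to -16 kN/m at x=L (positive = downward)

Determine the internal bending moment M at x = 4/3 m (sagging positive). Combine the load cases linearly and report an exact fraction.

M(4/3) = -1294/81 kN·m

Load 1 — point force P=2 kN at a=3 m (b=L-a=1):
  M_1 = Pbx/L  [x≤a] = 2·1·(4/3)/4 = 2/3 kN·m
Load 2 — applied couple M₀=10 kN·m at a=1 m (b=L-a=3):
  M_2 = M₀x/L - M₀  [x>a] = 10·(4/3)/4 - 10 = -20/3 kN·m
Load 3 — applied couple M₀=8 kN·m at a=8/3 m (b=L-a=4/3):
  M_3 = M₀x/L  [x≤a] = 8·(4/3)/4 = 8/3 kN·m
Load 4 — triangular load w₀=-16 kN/m (0→w₀ over full span):
  M_4 = w₀Lx/6 - w₀x³/(6L) = (-16)·4·(4/3)/6 - (-16)·(4/3)³/(6·4) = -1024/81 kN·m
Superposition: M = Σ M_i = -1294/81 kN·m ≈ -15.975309 kN·m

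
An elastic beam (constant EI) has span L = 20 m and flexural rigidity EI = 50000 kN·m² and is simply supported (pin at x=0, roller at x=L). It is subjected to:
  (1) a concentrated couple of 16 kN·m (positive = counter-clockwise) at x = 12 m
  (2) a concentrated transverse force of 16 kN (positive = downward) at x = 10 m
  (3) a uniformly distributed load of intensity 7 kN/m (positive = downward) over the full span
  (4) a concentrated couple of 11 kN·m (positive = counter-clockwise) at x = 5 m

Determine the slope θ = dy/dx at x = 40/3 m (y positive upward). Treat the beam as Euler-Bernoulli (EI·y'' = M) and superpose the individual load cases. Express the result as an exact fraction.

θ(40/3) = 4374499/162000000 rad

Load 1 — applied couple M₀=16 kN·m at a=12 m (b=L-a=8):
  θ_1 = (M₀x²/(2L)-M₀(x-a)+C₁)/EI  [x>a] with C₁=M₀(3b²-L²)/(6L)=-416/15 = (16·(40/3)²/(2·20)-16·((40/3)-12)+(-416/15))/50000 = 62/140625 rad
Load 2 — point force P=16 kN at a=10 m (b=L-a=10):
  θ_2 = -Pa(2L²-6Lx+3x²+a²)/(6LEI)  [x>a] = -16·10·(2·20²-6·20·(40/3)+3·(40/3)²+10²)/(6·20·50000) = 1/225 rad
Load 3 — uniform load w=7 kN/m over full span:
  θ_3 = -w(L³-6Lx²+4x³)/(24EI) = -7·(20³-6·20·(40/3)²+4·(40/3)³)/(24·50000) = 91/4050 rad
Load 4 — applied couple M₀=11 kN·m at a=5 m (b=L-a=15):
  θ_4 = (M₀x²/(2L)-M₀(x-a)+C₁)/EI  [x>a] with C₁=M₀(3b²-L²)/(6L)=605/24 = (11·(40/3)²/(2·20)-11·((40/3)-5)+(605/24))/50000 = -253/720000 rad
Superposition: θ = Σ θ_i = 4374499/162000000 rad ≈ 0.027003 rad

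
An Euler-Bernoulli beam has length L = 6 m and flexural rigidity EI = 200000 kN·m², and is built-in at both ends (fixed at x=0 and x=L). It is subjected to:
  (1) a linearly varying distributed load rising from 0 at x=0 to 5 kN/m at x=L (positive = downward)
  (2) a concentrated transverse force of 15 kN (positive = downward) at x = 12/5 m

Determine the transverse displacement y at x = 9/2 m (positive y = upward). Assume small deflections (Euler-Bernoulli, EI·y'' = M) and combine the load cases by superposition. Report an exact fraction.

Load 1 — triangular load w₀=5 kN/m (0→w₀ over full span):
  y_1 = -w₀x²(L-x)²(x+2L)/(120LEI) = -5·(9/2)²·(6-(9/2))²·((9/2)+2·6)/(120·6·200000) = -2673/102400000 m
Load 2 — point force P=15 kN at a=12/5 m (b=L-a=18/5):
  y_2 = -Pa²(L-x)²(3bL-(3b+a)(L-x))/(6L³EI)  [x>a] = -15·(12/5)²·(6-(9/2))²·(3·(18/5)·6-(3·(18/5)+(12/5))·(6-(9/2)))/(6·6³·200000) = -27/800000 m
Superposition: y = Σ y_i = -6129/102400000 m ≈ -0.000060 m

y(9/2) = -6129/102400000 m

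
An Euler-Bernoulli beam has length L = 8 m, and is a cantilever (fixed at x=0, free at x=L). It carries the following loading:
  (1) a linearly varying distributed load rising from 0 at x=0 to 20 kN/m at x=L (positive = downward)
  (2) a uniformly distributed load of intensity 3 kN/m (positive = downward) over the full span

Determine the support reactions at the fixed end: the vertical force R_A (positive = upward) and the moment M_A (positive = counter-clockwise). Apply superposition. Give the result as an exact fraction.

R_A = 104 kN, M_A = 1568/3 kN·m

Load 1 — triangular load w₀=20 kN/m (0→w₀ over full span):
  R_A = w₀L/2 = 20·8/2 = 80 kN
  M_A = w₀L²/3 = 20·8²/3 = 1280/3 kN·m
Load 2 — uniform load w=3 kN/m over full span:
  R_A = wL = 3·8 = 24 kN
  M_A = wL²/2 = 3·8²/2 = 96 kN·m
Superposition: R_A = 104 kN, M_A = 1568/3 kN·m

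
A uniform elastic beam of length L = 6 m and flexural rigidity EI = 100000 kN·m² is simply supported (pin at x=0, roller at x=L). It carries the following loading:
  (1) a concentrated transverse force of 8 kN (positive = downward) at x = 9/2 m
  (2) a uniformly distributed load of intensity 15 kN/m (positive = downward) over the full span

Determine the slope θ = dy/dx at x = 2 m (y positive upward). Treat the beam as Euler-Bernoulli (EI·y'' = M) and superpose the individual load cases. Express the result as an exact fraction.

θ(2) = -289/400000 rad

Load 1 — point force P=8 kN at a=9/2 m (b=L-a=3/2):
  θ_1 = -Pb(L²-b²-3x²)/(6LEI)  [x≤a] = -8·(3/2)·(6²-(3/2)²-3·2²)/(6·6·100000) = -29/400000 rad
Load 2 — uniform load w=15 kN/m over full span:
  θ_2 = -w(L³-6Lx²+4x³)/(24EI) = -15·(6³-6·6·2²+4·2³)/(24·100000) = -13/20000 rad
Superposition: θ = Σ θ_i = -289/400000 rad ≈ -0.000723 rad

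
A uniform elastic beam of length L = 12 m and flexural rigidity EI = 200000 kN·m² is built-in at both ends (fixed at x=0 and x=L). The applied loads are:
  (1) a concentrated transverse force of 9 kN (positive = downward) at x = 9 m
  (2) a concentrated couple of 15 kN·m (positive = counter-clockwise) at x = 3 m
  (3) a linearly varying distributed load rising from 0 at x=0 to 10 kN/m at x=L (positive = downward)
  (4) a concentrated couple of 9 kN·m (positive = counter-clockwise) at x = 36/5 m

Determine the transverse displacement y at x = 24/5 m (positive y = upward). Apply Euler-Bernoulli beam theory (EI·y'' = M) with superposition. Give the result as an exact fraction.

Load 1 — point force P=9 kN at a=9 m (b=L-a=3):
  y_1 = -Pb²x²(3aL-(3a+b)x)/(6L³EI)  [x≤a] = -9·3²·(24/5)²·(3·9·12-(3·9+3)·(24/5))/(6·12³·200000) = -81/500000 m
Load 2 — applied couple M₀=15 kN·m at a=3 m (b=L-a=9):
  y_2 = (R_Ax³/6 - M_Ax²/2 - M₀(x-a)²/2)/EI  [x>a] with R_A=45/32, M_A=-45/16 = ((45/32)·(24/5)³/6 - (-45/16)·(24/5)²/2 - 15·((24/5)-3)²/2)/200000 = 1701/10000000 m
Load 3 — triangular load w₀=10 kN/m (0→w₀ over full span):
  y_3 = -w₀x²(L-x)²(x+2L)/(120LEI) = -10·(24/5)²·(12-(24/5))²·((24/5)+2·12)/(120·12·200000) = -11664/9765625 m
Load 4 — applied couple M₀=9 kN·m at a=36/5 m (b=L-a=24/5):
  y_4 = (R_Ax³/6 - M_Ax²/2)/EI  [x≤a] with R_A=27/25, M_A=72/25 = ((27/25)·(24/5)³/6 - (72/25)·(24/5)²/2)/200000 = -648/9765625 m
Superposition: y = Σ y_i = -1565811/1250000000 m ≈ -0.001253 m

y(24/5) = -1565811/1250000000 m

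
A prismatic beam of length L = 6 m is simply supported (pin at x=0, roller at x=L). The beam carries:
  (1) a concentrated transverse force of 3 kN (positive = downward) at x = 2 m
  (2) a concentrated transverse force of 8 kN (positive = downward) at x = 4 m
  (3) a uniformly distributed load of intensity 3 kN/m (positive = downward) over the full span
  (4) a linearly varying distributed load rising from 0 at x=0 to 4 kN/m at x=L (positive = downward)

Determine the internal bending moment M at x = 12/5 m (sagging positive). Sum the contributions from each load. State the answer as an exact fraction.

Load 1 — point force P=3 kN at a=2 m (b=L-a=4):
  M_1 = Pa(L-x)/L  [x>a] = 3·2·(6-(12/5))/6 = 18/5 kN·m
Load 2 — point force P=8 kN at a=4 m (b=L-a=2):
  M_2 = Pbx/L  [x≤a] = 8·2·(12/5)/6 = 32/5 kN·m
Load 3 — uniform load w=3 kN/m over full span:
  M_3 = wx(L-x)/2 = 3·(12/5)·(6-(12/5))/2 = 324/25 kN·m
Load 4 — triangular load w₀=4 kN/m (0→w₀ over full span):
  M_4 = w₀Lx/6 - w₀x³/(6L) = 4·6·(12/5)/6 - 4·(12/5)³/(6·6) = 1008/125 kN·m
Superposition: M = Σ M_i = 3878/125 kN·m ≈ 31.024000 kN·m

M(12/5) = 3878/125 kN·m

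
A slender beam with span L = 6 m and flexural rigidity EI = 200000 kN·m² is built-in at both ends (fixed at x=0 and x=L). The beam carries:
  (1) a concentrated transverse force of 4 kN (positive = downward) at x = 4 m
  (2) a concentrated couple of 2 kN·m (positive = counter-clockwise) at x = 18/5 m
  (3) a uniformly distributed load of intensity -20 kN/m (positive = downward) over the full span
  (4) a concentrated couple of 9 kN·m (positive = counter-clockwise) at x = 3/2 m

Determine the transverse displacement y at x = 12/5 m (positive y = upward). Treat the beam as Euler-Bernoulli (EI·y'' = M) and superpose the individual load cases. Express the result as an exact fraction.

y(12/5) = 4788229/15000000000 m

Load 1 — point force P=4 kN at a=4 m (b=L-a=2):
  y_1 = -Pb²x²(3aL-(3a+b)x)/(6L³EI)  [x≤a] = -4·2²·(12/5)²·(3·4·6-(3·4+2)·(12/5))/(6·6³·200000) = -16/1171875 m
Load 2 — applied couple M₀=2 kN·m at a=18/5 m (b=L-a=12/5):
  y_2 = (R_Ax³/6 - M_Ax²/2)/EI  [x≤a] with R_A=12/25, M_A=16/25 = ((12/25)·(12/5)³/6 - (16/25)·(12/5)²/2)/200000 = -36/9765625 m
Load 3 — uniform load w=-20 kN/m over full span:
  y_3 = -wx²(L-x)²/(24EI) = -(-20)·(12/5)²·(6-(12/5))²/(24·200000) = 243/781250 m
Load 4 — applied couple M₀=9 kN·m at a=3/2 m (b=L-a=9/2):
  y_4 = (R_Ax³/6 - M_Ax²/2 - M₀(x-a)²/2)/EI  [x>a] with R_A=27/16, M_A=-27/16 = ((27/16)·(12/5)³/6 - (-27/16)·(12/5)²/2 - 9·((12/5)-(3/2))²/2)/200000 = 5103/200000000 m
Superposition: y = Σ y_i = 4788229/15000000000 m ≈ 0.000319 m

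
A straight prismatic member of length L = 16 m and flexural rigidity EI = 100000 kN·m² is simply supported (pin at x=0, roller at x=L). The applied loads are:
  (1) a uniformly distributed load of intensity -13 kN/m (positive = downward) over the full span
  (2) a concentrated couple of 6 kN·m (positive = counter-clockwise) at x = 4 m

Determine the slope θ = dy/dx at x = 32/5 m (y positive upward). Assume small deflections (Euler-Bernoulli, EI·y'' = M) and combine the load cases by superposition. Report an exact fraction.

Load 1 — uniform load w=-13 kN/m over full span:
  θ_1 = -w(L³-6Lx²+4x³)/(24EI) = -(-13)·(16³-6·16·(32/5)²+4·(32/5)³)/(24·100000) = 7696/1171875 rad
Load 2 — applied couple M₀=6 kN·m at a=4 m (b=L-a=12):
  θ_2 = (M₀x²/(2L)-M₀(x-a)+C₁)/EI  [x>a] with C₁=M₀(3b²-L²)/(6L)=11 = (6·(32/5)²/(2·16)-6·((32/5)-4)+11)/100000 = 107/2500000 rad
Superposition: θ = Σ θ_i = 247877/37500000 rad ≈ 0.006610 rad

θ(32/5) = 247877/37500000 rad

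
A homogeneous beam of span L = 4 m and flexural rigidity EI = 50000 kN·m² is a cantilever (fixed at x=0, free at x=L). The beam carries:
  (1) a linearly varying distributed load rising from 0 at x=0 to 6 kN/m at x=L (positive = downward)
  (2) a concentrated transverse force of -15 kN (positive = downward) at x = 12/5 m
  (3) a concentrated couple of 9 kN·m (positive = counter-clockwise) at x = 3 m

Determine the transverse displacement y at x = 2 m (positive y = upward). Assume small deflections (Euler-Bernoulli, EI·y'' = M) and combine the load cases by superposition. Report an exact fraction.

Load 1 — triangular load w₀=6 kN/m (0→w₀ over full span):
  y_1 = (w₀Lx³/12-w₀L²x²/6-w₀x⁵/(120L))/EI = (6·4·2³/12-6·4²·2²/6-6·2⁵/(120·4))/50000 = -121/125000 m
Load 2 — point force P=-15 kN at a=12/5 m (b=L-a=8/5):
  y_2 = -Px²(3a-x)/(6EI)  [x≤a] = -(-15)·2²·(3·(12/5)-2)/(6·50000) = 13/12500 m
Load 3 — applied couple M₀=9 kN·m at a=3 m (b=L-a=1):
  y_3 = M₀x²/(2EI)  [x≤a] = 9·2²/(2·50000) = 9/25000 m
Superposition: y = Σ y_i = 27/62500 m ≈ 0.000432 m

y(2) = 27/62500 m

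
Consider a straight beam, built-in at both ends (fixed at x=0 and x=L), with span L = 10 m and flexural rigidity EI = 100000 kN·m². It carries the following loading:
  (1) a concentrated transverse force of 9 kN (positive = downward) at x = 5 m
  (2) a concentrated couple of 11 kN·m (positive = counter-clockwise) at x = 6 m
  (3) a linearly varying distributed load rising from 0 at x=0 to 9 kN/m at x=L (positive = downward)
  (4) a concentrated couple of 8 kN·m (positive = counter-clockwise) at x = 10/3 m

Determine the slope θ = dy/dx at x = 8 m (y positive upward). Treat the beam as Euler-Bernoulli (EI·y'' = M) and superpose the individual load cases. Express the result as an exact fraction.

Load 1 — point force P=9 kN at a=5 m (b=L-a=5):
  θ_1 = Pa²(L-x)(2bL-(3b+a)(L-x))/(2L³EI)  [x>a] = 9·5²·(10-8)·(2·5·10-(3·5+5)·(10-8))/(2·10³·100000) = 27/200000 rad
Load 2 — applied couple M₀=11 kN·m at a=6 m (b=L-a=4):
  θ_2 = (R_Ax²/2 - M_Ax - M₀(x-a))/EI  [x>a] with R_A=198/125, M_A=88/25 = ((198/125)·8²/2 - (88/25)·8 - 11·(8-6))/100000 = 33/6250000 rad
Load 3 — triangular load w₀=9 kN/m (0→w₀ over full span):
  θ_3 = -w₀(2x(L-x)(L-2x)(x+2L)+x²(L-x)²)/(120LEI) = -9·(2·8·(10-8)·(10-2·8)·(8+2·10)+8²·(10-8)²)/(120·10·100000) = 6/15625 rad
Load 4 — applied couple M₀=8 kN·m at a=10/3 m (b=L-a=20/3):
  θ_4 = (R_Ax²/2 - M_Ax - M₀(x-a))/EI  [x>a] with R_A=16/15, M_A=0 = ((16/15)·8²/2 - 0·8 - 8·(8-(10/3)))/100000 = -1/31250 rad
Superposition: θ = Σ θ_i = 12307/25000000 rad ≈ 0.000492 rad

θ(8) = 12307/25000000 rad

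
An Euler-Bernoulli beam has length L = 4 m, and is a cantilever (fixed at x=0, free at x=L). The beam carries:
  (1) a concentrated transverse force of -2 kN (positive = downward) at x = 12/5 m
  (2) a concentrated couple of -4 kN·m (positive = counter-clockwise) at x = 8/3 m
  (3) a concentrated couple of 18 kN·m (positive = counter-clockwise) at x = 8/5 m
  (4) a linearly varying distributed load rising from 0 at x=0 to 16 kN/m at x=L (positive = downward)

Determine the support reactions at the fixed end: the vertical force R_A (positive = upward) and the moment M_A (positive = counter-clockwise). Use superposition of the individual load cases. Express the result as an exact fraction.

Load 1 — point force P=-2 kN at a=12/5 m (b=L-a=8/5):
  R_A = P = (-2) = -2 kN
  M_A = Pa = (-2)·(12/5) = -24/5 kN·m
Load 2 — applied couple M₀=-4 kN·m at a=8/3 m (b=L-a=4/3):
  R_A = 0 kN
  M_A = -M₀ = -(-4) = 4 kN·m
Load 3 — applied couple M₀=18 kN·m at a=8/5 m (b=L-a=12/5):
  R_A = 0 kN
  M_A = -M₀ = -18 kN·m
Load 4 — triangular load w₀=16 kN/m (0→w₀ over full span):
  R_A = w₀L/2 = 16·4/2 = 32 kN
  M_A = w₀L²/3 = 16·4²/3 = 256/3 kN·m
Superposition: R_A = 30 kN, M_A = 998/15 kN·m

R_A = 30 kN, M_A = 998/15 kN·m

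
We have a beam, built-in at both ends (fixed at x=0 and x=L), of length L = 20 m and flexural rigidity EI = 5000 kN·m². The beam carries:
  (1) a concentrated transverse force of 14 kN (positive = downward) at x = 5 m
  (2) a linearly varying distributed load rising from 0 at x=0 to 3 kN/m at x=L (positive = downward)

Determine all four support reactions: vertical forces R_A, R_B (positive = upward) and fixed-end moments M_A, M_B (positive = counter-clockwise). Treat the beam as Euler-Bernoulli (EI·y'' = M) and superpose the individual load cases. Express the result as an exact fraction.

R_A = 333/16 kN, M_A = 635/8 kN·m, R_B = 371/16 kN, M_B = -585/8 kN·m

Load 1 — point force P=14 kN at a=5 m (b=L-a=15):
  R_A = Pb²(3a+b)/L³ = 14·15²·(3·5+15)/20³ = 189/16 kN
  M_A = Pab²/L² = 14·5·15²/20² = 315/8 kN·m
  R_B = Pa²(a+3b)/L³ = 14·5²·(5+3·15)/20³ = 35/16 kN
  M_B = -Pa²b/L² = -14·5²·15/20² = -105/8 kN·m
Load 2 — triangular load w₀=3 kN/m (0→w₀ over full span):
  R_A = 3w₀L/20 = 3·3·20/20 = 9 kN
  M_A = w₀L²/30 = 3·20²/30 = 40 kN·m
  R_B = 7w₀L/20 = 7·3·20/20 = 21 kN
  M_B = -w₀L²/20 = -3·20²/20 = -60 kN·m
Superposition: R_A = 333/16 kN, M_A = 635/8 kN·m, R_B = 371/16 kN, M_B = -585/8 kN·m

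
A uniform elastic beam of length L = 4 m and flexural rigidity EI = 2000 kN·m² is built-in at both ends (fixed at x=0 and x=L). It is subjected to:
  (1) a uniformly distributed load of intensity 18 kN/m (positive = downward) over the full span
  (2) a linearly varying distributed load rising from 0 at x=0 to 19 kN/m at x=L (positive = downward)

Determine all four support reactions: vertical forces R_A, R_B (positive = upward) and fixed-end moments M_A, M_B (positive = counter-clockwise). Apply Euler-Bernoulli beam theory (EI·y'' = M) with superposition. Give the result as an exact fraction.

R_A = 237/5 kN, M_A = 512/15 kN·m, R_B = 313/5 kN, M_B = -196/5 kN·m

Load 1 — uniform load w=18 kN/m over full span:
  R_A = wL/2 = 18·4/2 = 36 kN
  M_A = wL²/12 = 18·4²/12 = 24 kN·m
  R_B = wL/2 = 18·4/2 = 36 kN
  M_B = -wL²/12 = -18·4²/12 = -24 kN·m
Load 2 — triangular load w₀=19 kN/m (0→w₀ over full span):
  R_A = 3w₀L/20 = 3·19·4/20 = 57/5 kN
  M_A = w₀L²/30 = 19·4²/30 = 152/15 kN·m
  R_B = 7w₀L/20 = 7·19·4/20 = 133/5 kN
  M_B = -w₀L²/20 = -19·4²/20 = -76/5 kN·m
Superposition: R_A = 237/5 kN, M_A = 512/15 kN·m, R_B = 313/5 kN, M_B = -196/5 kN·m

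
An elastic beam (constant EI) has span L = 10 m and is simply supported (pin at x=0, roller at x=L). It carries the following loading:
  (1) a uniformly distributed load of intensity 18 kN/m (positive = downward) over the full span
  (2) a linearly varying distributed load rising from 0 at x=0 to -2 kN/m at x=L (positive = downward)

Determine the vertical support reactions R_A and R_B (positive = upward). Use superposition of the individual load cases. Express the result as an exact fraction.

R_A = 260/3 kN, R_B = 250/3 kN

Load 1 — uniform load w=18 kN/m over full span:
  R_A = wL/2 = 18·10/2 = 90 kN
  R_B = wL/2 = 18·10/2 = 90 kN
Load 2 — triangular load w₀=-2 kN/m (0→w₀ over full span):
  R_A = w₀L/6 = (-2)·10/6 = -10/3 kN
  R_B = w₀L/3 = (-2)·10/3 = -20/3 kN
Superposition: R_A = 260/3 kN, R_B = 250/3 kN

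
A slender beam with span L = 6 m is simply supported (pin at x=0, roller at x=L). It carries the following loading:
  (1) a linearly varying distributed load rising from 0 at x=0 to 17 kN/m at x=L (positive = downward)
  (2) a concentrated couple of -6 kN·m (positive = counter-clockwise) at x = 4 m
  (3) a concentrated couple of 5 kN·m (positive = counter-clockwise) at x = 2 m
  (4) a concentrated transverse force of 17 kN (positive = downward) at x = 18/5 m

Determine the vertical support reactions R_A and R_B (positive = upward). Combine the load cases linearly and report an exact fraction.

Load 1 — triangular load w₀=17 kN/m (0→w₀ over full span):
  R_A = w₀L/6 = 17·6/6 = 17 kN
  R_B = w₀L/3 = 17·6/3 = 34 kN
Load 2 — applied couple M₀=-6 kN·m at a=4 m (b=L-a=2):
  R_A = M₀/L = (-6)/6 = -1 kN
  R_B = -M₀/L = -(-6)/6 = 1 kN
Load 3 — applied couple M₀=5 kN·m at a=2 m (b=L-a=4):
  R_A = M₀/L = 5/6 kN
  R_B = -M₀/L = -5/6 kN
Load 4 — point force P=17 kN at a=18/5 m (b=L-a=12/5):
  R_A = Pb/L = 17·(12/5)/6 = 34/5 kN
  R_B = Pa/L = 17·(18/5)/6 = 51/5 kN
Superposition: R_A = 709/30 kN, R_B = 1331/30 kN

R_A = 709/30 kN, R_B = 1331/30 kN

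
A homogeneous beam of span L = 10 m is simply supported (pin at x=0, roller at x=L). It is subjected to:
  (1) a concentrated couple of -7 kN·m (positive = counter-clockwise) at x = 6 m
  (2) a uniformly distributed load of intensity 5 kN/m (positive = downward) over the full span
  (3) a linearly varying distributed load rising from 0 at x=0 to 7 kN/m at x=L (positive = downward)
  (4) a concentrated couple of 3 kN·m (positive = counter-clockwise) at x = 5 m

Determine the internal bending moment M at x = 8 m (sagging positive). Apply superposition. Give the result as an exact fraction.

Load 1 — applied couple M₀=-7 kN·m at a=6 m (b=L-a=4):
  M_1 = M₀x/L - M₀  [x>a] = (-7)·8/10 - (-7) = 7/5 kN·m
Load 2 — uniform load w=5 kN/m over full span:
  M_2 = wx(L-x)/2 = 5·8·(10-8)/2 = 40 kN·m
Load 3 — triangular load w₀=7 kN/m (0→w₀ over full span):
  M_3 = w₀Lx/6 - w₀x³/(6L) = 7·10·8/6 - 7·8³/(6·10) = 168/5 kN·m
Load 4 — applied couple M₀=3 kN·m at a=5 m (b=L-a=5):
  M_4 = M₀x/L - M₀  [x>a] = 3·8/10 - 3 = -3/5 kN·m
Superposition: M = Σ M_i = 372/5 kN·m ≈ 74.400000 kN·m

M(8) = 372/5 kN·m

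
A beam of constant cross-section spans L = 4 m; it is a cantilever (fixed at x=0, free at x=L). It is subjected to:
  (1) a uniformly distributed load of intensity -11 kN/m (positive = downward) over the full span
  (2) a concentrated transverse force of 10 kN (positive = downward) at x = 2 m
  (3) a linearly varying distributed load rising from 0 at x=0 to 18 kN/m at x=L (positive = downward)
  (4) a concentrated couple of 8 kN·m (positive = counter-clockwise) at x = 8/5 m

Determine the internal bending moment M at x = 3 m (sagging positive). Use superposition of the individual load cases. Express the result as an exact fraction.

Load 1 — uniform load w=-11 kN/m over full span:
  M_1 = -w(L-x)²/2 = -(-11)·(4-3)²/2 = 11/2 kN·m
Load 2 — point force P=10 kN at a=2 m (b=L-a=2):
  M_2 = 0  [x>a] = 0 kN·m
Load 3 — triangular load w₀=18 kN/m (0→w₀ over full span):
  M_3 = w₀Lx/2 - w₀L²/3 - w₀x³/(6L) = 18·4·3/2 - 18·4²/3 - 18·3³/(6·4) = -33/4 kN·m
Load 4 — applied couple M₀=8 kN·m at a=8/5 m (b=L-a=12/5):
  M_4 = 0  [x>a] = 0 kN·m
Superposition: M = Σ M_i = -11/4 kN·m ≈ -2.750000 kN·m

M(3) = -11/4 kN·m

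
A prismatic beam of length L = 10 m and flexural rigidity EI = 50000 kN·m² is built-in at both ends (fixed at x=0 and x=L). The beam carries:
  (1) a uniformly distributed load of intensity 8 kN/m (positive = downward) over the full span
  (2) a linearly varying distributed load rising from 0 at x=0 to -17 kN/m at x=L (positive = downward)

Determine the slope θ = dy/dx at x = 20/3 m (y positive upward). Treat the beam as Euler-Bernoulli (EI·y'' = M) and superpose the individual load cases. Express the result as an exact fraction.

Load 1 — uniform load w=8 kN/m over full span:
  θ_1 = -wx(L-x)(L-2x)/(12EI) = -8·(20/3)·(10-(20/3))·(10-2·(20/3))/(12·50000) = 2/2025 rad
Load 2 — triangular load w₀=-17 kN/m (0→w₀ over full span):
  θ_2 = -w₀(2x(L-x)(L-2x)(x+2L)+x²(L-x)²)/(120LEI) = -(-17)·(2·(20/3)·(10-(20/3))·(10-2·(20/3))·((20/3)+2·10)+(20/3)²·(10-(20/3))²)/(120·10·50000) = -119/121500 rad
Superposition: θ = Σ θ_i = 1/121500 rad ≈ 0.000008 rad

θ(20/3) = 1/121500 rad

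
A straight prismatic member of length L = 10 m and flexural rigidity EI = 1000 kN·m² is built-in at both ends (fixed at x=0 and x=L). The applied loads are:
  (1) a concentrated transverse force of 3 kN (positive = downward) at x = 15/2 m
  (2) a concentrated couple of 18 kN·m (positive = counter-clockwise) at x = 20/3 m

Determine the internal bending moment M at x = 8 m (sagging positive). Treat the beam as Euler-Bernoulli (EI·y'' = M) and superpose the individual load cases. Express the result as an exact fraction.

Load 1 — point force P=3 kN at a=15/2 m (b=L-a=5/2):
  M_1 = Pa²(a+3b)(L-x)/L³ - Pa²b/L²  [x>a] = 3·(15/2)²·((15/2)+3·(5/2))·(10-8)/10³ - 3·(15/2)²·(5/2)/10² = 27/32 kN·m
Load 2 — applied couple M₀=18 kN·m at a=20/3 m (b=L-a=10/3):
  M_2 = R_Ax - M_A - M₀  [x>a] with R_A=12/5, M_A=6 = (12/5)·8 - 6 - 18 = -24/5 kN·m
Superposition: M = Σ M_i = -633/160 kN·m ≈ -3.956250 kN·m

M(8) = -633/160 kN·m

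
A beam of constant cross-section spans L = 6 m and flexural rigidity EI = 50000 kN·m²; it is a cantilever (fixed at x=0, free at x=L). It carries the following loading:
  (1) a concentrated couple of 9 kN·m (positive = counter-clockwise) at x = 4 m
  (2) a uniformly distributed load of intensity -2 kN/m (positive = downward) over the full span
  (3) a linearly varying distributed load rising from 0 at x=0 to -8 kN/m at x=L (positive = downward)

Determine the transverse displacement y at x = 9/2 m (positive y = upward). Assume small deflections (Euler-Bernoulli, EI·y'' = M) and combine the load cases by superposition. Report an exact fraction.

y(9/2) = 37377/2000000 m

Load 1 — applied couple M₀=9 kN·m at a=4 m (b=L-a=2):
  y_1 = M₀a(2x-a)/(2EI)  [x>a] = 9·4·(2·(9/2)-4)/(2·50000) = 9/5000 m
Load 2 — uniform load w=-2 kN/m over full span:
  y_2 = -wx²(x²-4Lx+6L²)/(24EI) = -(-2)·(9/2)²·((9/2)²-4·6·(9/2)+6·6²)/(24·50000) = 13851/3200000 m
Load 3 — triangular load w₀=-8 kN/m (0→w₀ over full span):
  y_3 = (w₀Lx³/12-w₀L²x²/6-w₀x⁵/(120L))/EI = ((-8)·6·(9/2)³/12-(-8)·6²·(9/2)²/6-(-8)·(9/2)⁵/(120·6))/50000 = 200961/16000000 m
Superposition: y = Σ y_i = 37377/2000000 m ≈ 0.018689 m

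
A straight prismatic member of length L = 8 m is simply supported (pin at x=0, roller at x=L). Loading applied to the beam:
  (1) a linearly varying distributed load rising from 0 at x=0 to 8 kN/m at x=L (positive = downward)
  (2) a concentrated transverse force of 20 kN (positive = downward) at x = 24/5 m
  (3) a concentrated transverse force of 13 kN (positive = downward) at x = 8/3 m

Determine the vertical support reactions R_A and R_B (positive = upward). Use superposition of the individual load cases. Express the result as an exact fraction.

Load 1 — triangular load w₀=8 kN/m (0→w₀ over full span):
  R_A = w₀L/6 = 8·8/6 = 32/3 kN
  R_B = w₀L/3 = 8·8/3 = 64/3 kN
Load 2 — point force P=20 kN at a=24/5 m (b=L-a=16/5):
  R_A = Pb/L = 20·(16/5)/8 = 8 kN
  R_B = Pa/L = 20·(24/5)/8 = 12 kN
Load 3 — point force P=13 kN at a=8/3 m (b=L-a=16/3):
  R_A = Pb/L = 13·(16/3)/8 = 26/3 kN
  R_B = Pa/L = 13·(8/3)/8 = 13/3 kN
Superposition: R_A = 82/3 kN, R_B = 113/3 kN

R_A = 82/3 kN, R_B = 113/3 kN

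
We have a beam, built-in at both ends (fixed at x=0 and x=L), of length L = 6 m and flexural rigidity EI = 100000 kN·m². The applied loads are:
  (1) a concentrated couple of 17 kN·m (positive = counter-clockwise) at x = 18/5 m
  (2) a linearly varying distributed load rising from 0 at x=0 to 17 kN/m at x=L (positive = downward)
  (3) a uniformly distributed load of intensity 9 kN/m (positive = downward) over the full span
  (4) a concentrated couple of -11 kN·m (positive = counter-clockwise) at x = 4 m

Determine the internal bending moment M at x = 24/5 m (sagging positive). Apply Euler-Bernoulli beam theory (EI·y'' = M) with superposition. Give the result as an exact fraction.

Load 1 — applied couple M₀=17 kN·m at a=18/5 m (b=L-a=12/5):
  M_1 = R_Ax - M_A - M₀  [x>a] with R_A=102/25, M_A=136/25 = (102/25)·(24/5) - (136/25) - 17 = -357/125 kN·m
Load 2 — triangular load w₀=17 kN/m (0→w₀ over full span):
  M_2 = 3w₀Lx/20 - w₀L²/30 - w₀x³/(6L) = 3·17·6·(24/5)/20 - 17·6²/30 - 17·(24/5)³/(6·6) = 102/125 kN·m
Load 3 — uniform load w=9 kN/m over full span:
  M_3 = wLx/2 - wL²/12 - wx²/2 = 9·6·(24/5)/2 - 9·6²/12 - 9·(24/5)²/2 = -27/25 kN·m
Load 4 — applied couple M₀=-11 kN·m at a=4 m (b=L-a=2):
  M_4 = R_Ax - M_A - M₀  [x>a] with R_A=-22/9, M_A=-11/3 = (-22/9)·(24/5) - (-11/3) - (-11) = 44/15 kN·m
Superposition: M = Σ M_i = -14/75 kN·m ≈ -0.186667 kN·m

M(24/5) = -14/75 kN·m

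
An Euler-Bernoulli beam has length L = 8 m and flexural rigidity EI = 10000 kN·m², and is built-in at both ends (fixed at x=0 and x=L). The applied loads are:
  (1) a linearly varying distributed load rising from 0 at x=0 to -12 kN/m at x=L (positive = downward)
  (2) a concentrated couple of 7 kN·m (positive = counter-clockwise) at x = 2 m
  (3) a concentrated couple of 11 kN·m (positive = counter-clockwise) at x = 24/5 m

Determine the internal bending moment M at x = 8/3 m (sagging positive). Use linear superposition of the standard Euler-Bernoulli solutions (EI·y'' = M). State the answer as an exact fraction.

Load 1 — triangular load w₀=-12 kN/m (0→w₀ over full span):
  M_1 = 3w₀Lx/20 - w₀L²/30 - w₀x³/(6L) = 3·(-12)·8·(8/3)/20 - (-12)·8²/30 - (-12)·(8/3)³/(6·8) = -1088/135 kN·m
Load 2 — applied couple M₀=7 kN·m at a=2 m (b=L-a=6):
  M_2 = R_Ax - M_A - M₀  [x>a] with R_A=63/64, M_A=-21/16 = (63/64)·(8/3) - (-21/16) - 7 = -49/16 kN·m
Load 3 — applied couple M₀=11 kN·m at a=24/5 m (b=L-a=16/5):
  M_3 = R_Ax - M_A  [x≤a] with R_A=99/50, M_A=88/25 = (99/50)·(8/3) - (88/25) = 44/25 kN·m
Superposition: M = Σ M_i = -101107/10800 kN·m ≈ -9.361759 kN·m

M(8/3) = -101107/10800 kN·m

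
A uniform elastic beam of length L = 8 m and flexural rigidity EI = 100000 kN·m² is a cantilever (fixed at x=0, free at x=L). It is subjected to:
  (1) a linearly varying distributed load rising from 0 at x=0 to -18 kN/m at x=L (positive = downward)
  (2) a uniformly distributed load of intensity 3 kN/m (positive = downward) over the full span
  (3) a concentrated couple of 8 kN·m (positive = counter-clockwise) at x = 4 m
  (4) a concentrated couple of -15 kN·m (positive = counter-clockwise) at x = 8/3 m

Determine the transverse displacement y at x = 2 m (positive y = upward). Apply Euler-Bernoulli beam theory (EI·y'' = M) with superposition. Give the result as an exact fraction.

Load 1 — triangular load w₀=-18 kN/m (0→w₀ over full span):
  y_1 = (w₀Lx³/12-w₀L²x²/6-w₀x⁵/(120L))/EI = ((-18)·8·2³/12-(-18)·8²·2²/6-(-18)·2⁵/(120·8))/100000 = 3363/500000 m
Load 2 — uniform load w=3 kN/m over full span:
  y_2 = -wx²(x²-4Lx+6L²)/(24EI) = -3·2²·(2²-4·8·2+6·8²)/(24·100000) = -81/50000 m
Load 3 — applied couple M₀=8 kN·m at a=4 m (b=L-a=4):
  y_3 = M₀x²/(2EI)  [x≤a] = 8·2²/(2·100000) = 1/6250 m
Load 4 — applied couple M₀=-15 kN·m at a=8/3 m (b=L-a=16/3):
  y_4 = M₀x²/(2EI)  [x≤a] = (-15)·2²/(2·100000) = -3/10000 m
Superposition: y = Σ y_i = 2483/500000 m ≈ 0.004966 m

y(2) = 2483/500000 m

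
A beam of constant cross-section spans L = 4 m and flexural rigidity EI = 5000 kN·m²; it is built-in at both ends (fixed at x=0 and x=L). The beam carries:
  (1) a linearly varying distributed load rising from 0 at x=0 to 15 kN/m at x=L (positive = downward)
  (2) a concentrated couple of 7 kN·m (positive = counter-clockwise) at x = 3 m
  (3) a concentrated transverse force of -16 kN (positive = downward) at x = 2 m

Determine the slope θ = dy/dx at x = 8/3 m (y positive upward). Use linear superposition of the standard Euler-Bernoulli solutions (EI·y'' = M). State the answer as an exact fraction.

θ(8/3) = 61/810000 rad

Load 1 — triangular load w₀=15 kN/m (0→w₀ over full span):
  θ_1 = -w₀(2x(L-x)(L-2x)(x+2L)+x²(L-x)²)/(120LEI) = -15·(2·(8/3)·(4-(8/3))·(4-2·(8/3))·((8/3)+2·4)+(8/3)²·(4-(8/3))²)/(120·4·5000) = 28/50625 rad
Load 2 — applied couple M₀=7 kN·m at a=3 m (b=L-a=1):
  θ_2 = (R_Ax²/2 - M_Ax)/EI  [x≤a] with R_A=63/32, M_A=35/16 = ((63/32)·(8/3)²/2 - (35/16)·(8/3))/5000 = 7/30000 rad
Load 3 — point force P=-16 kN at a=2 m (b=L-a=2):
  θ_3 = Pa²(L-x)(2bL-(3b+a)(L-x))/(2L³EI)  [x>a] = (-16)·2²·(4-(8/3))·(2·2·4-(3·2+2)·(4-(8/3)))/(2·4³·5000) = -4/5625 rad
Superposition: θ = Σ θ_i = 61/810000 rad ≈ 0.000075 rad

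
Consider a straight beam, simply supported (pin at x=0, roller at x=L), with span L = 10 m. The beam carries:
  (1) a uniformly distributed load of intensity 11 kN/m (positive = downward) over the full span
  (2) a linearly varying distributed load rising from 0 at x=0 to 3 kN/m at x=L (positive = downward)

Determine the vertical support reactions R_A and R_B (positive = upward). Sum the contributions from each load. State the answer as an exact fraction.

Load 1 — uniform load w=11 kN/m over full span:
  R_A = wL/2 = 11·10/2 = 55 kN
  R_B = wL/2 = 11·10/2 = 55 kN
Load 2 — triangular load w₀=3 kN/m (0→w₀ over full span):
  R_A = w₀L/6 = 3·10/6 = 5 kN
  R_B = w₀L/3 = 3·10/3 = 10 kN
Superposition: R_A = 60 kN, R_B = 65 kN

R_A = 60 kN, R_B = 65 kN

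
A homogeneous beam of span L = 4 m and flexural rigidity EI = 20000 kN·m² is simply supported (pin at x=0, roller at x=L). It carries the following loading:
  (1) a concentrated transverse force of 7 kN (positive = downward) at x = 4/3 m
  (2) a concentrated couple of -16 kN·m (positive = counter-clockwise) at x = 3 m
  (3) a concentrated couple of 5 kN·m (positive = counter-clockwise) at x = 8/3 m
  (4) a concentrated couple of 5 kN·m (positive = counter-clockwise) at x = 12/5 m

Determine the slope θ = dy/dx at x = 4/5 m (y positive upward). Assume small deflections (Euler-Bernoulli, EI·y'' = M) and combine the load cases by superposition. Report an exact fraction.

θ(4/5) = -301/5062500 rad

Load 1 — point force P=7 kN at a=4/3 m (b=L-a=8/3):
  θ_1 = -Pb(L²-b²-3x²)/(6LEI)  [x≤a] = -7·(8/3)·(4²-(8/3)²-3·(4/5)²)/(6·4·20000) = -343/1265625 rad
Load 2 — applied couple M₀=-16 kN·m at a=3 m (b=L-a=1):
  θ_2 = (M₀x²/(2L)+C₁)/EI  [x≤a] with C₁=M₀(3b²-L²)/(6L)=26/3 = ((-16)·(4/5)²/(2·4)+(26/3))/20000 = 277/750000 rad
Load 3 — applied couple M₀=5 kN·m at a=8/3 m (b=L-a=4/3):
  θ_3 = (M₀x²/(2L)+C₁)/EI  [x≤a] with C₁=M₀(3b²-L²)/(6L)=-20/9 = (5·(4/5)²/(2·4)+(-20/9))/20000 = -41/450000 rad
Load 4 — applied couple M₀=5 kN·m at a=12/5 m (b=L-a=8/5):
  θ_4 = (M₀x²/(2L)+C₁)/EI  [x≤a] with C₁=M₀(3b²-L²)/(6L)=-26/15 = (5·(4/5)²/(2·4)+(-26/15))/20000 = -1/15000 rad
Superposition: θ = Σ θ_i = -301/5062500 rad ≈ -0.000059 rad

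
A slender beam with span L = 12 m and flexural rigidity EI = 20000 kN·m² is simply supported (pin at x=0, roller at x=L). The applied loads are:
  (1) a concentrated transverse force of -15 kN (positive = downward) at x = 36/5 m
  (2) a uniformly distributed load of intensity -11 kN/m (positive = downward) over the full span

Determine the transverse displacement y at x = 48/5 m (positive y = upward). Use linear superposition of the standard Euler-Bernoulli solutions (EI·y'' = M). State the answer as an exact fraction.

Load 1 — point force P=-15 kN at a=36/5 m (b=L-a=24/5):
  y_1 = -Pa(L-x)(2Lx-a²-x²)/(6LEI)  [x>a] = -(-15)·(36/5)·(12-(48/5))·(2·12·(48/5)-(36/5)²-(48/5)²)/(6·12·20000) = 243/15625 m
Load 2 — uniform load w=-11 kN/m over full span:
  y_2 = -wx(L³-2Lx²+x³)/(24EI) = -(-11)·(48/5)·(12³-2·12·(48/5)²+(48/5)³)/(24·20000) = 34452/390625 m
Superposition: y = Σ y_i = 40527/390625 m ≈ 0.103749 m

y(48/5) = 40527/390625 m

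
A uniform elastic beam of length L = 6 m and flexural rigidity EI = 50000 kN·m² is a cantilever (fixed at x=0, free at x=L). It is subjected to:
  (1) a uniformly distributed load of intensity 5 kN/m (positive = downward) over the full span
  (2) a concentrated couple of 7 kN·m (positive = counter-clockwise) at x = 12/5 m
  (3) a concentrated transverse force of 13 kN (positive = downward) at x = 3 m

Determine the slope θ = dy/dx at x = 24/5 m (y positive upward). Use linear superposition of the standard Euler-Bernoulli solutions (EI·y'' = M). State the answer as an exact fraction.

Load 1 — uniform load w=5 kN/m over full span:
  θ_1 = -wx(x²-3Lx+3L²)/(6EI) = -5·(24/5)·((24/5)²-3·6·(24/5)+3·6²)/(6·50000) = -279/78125 rad
Load 2 — applied couple M₀=7 kN·m at a=12/5 m (b=L-a=18/5):
  θ_2 = M₀a/EI  [x>a] = 7·(12/5)/50000 = 21/62500 rad
Load 3 — point force P=13 kN at a=3 m (b=L-a=3):
  θ_3 = -Pa²/(2EI)  [x>a] = -13·3²/(2·50000) = -117/100000 rad
Superposition: θ = Σ θ_i = -11013/2500000 rad ≈ -0.004405 rad

θ(24/5) = -11013/2500000 rad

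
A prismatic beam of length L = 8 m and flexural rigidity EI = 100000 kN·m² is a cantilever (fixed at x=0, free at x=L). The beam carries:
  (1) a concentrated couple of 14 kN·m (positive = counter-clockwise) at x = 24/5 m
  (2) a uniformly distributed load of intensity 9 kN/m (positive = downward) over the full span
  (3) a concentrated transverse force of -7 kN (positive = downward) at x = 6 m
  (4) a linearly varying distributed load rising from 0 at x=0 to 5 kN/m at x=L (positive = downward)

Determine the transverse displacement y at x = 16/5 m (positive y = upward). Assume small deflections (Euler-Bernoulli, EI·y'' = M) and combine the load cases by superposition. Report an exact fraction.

Load 1 — applied couple M₀=14 kN·m at a=24/5 m (b=L-a=16/5):
  y_1 = M₀x²/(2EI)  [x≤a] = 14·(16/5)²/(2·100000) = 56/78125 m
Load 2 — uniform load w=9 kN/m over full span:
  y_2 = -wx²(x²-4Lx+6L²)/(24EI) = -9·(16/5)²·((16/5)²-4·8·(16/5)+6·8²)/(24·100000) = -21888/1953125 m
Load 3 — point force P=-7 kN at a=6 m (b=L-a=2):
  y_3 = -Px²(3a-x)/(6EI)  [x≤a] = -(-7)·(16/5)²·(3·6-(16/5))/(6·100000) = 2072/1171875 m
Load 4 — triangular load w₀=5 kN/m (0→w₀ over full span):
  y_4 = (w₀Lx³/12-w₀L²x²/6-w₀x⁵/(120L))/EI = (5·8·(16/5)³/12-5·8²·(16/5)²/6-5·(16/5)⁵/(120·8))/100000 = -128512/29296875 m
Superposition: y = Σ y_i = -384032/29296875 m ≈ -0.013108 m

y(16/5) = -384032/29296875 m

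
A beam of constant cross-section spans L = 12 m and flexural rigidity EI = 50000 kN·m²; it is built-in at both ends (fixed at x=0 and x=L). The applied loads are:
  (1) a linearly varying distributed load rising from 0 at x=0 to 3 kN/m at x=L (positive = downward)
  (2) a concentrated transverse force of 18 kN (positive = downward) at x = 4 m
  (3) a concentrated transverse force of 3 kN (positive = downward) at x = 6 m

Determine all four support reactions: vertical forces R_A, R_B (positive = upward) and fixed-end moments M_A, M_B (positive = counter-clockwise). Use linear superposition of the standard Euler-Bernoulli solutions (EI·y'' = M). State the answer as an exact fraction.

R_A = 607/30 kN, M_A = 509/10 kN·m, R_B = 563/30 kN, M_B = -421/10 kN·m

Load 1 — triangular load w₀=3 kN/m (0→w₀ over full span):
  R_A = 3w₀L/20 = 3·3·12/20 = 27/5 kN
  M_A = w₀L²/30 = 3·12²/30 = 72/5 kN·m
  R_B = 7w₀L/20 = 7·3·12/20 = 63/5 kN
  M_B = -w₀L²/20 = -3·12²/20 = -108/5 kN·m
Load 2 — point force P=18 kN at a=4 m (b=L-a=8):
  R_A = Pb²(3a+b)/L³ = 18·8²·(3·4+8)/12³ = 40/3 kN
  M_A = Pab²/L² = 18·4·8²/12² = 32 kN·m
  R_B = Pa²(a+3b)/L³ = 18·4²·(4+3·8)/12³ = 14/3 kN
  M_B = -Pa²b/L² = -18·4²·8/12² = -16 kN·m
Load 3 — point force P=3 kN at a=6 m (b=L-a=6):
  R_A = Pb²(3a+b)/L³ = 3·6²·(3·6+6)/12³ = 3/2 kN
  M_A = Pab²/L² = 3·6·6²/12² = 9/2 kN·m
  R_B = Pa²(a+3b)/L³ = 3·6²·(6+3·6)/12³ = 3/2 kN
  M_B = -Pa²b/L² = -3·6²·6/12² = -9/2 kN·m
Superposition: R_A = 607/30 kN, M_A = 509/10 kN·m, R_B = 563/30 kN, M_B = -421/10 kN·m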